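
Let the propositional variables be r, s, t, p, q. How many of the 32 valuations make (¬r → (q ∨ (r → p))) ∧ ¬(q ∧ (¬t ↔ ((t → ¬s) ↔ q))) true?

20

Initial set: {((¬r → (q ∨ (r → p))) ∧ ¬(q ∧ (¬t ↔ ((t → ¬s) ↔ q))))}.
((¬r → (q ∨ (r → p))) ∧ ¬(q ∧ (¬t ↔ ((t → ¬s) ↔ q)))): α-rule — add (¬r → (q ∨ (r → p))), ¬(q ∧ (¬t ↔ ((t → ¬s) ↔ q))).
(¬r → (q ∨ (r → p))): β-rule — branch into ¬¬r  //  (q ∨ (r → p)).
  branch 1 (add ¬¬r):
    ¬(q ∧ (¬t ↔ ((t → ¬s) ↔ q))): β-rule — branch into ¬q  //  ¬(¬t ↔ ((t → ¬s) ↔ q)).
      branch 1.1 (add ¬q):
        ○ open, literals {q=F, r=T}.
      branch 1.2 (add ¬(¬t ↔ ((t → ¬s) ↔ q))):
        ¬(¬t ↔ ((t → ¬s) ↔ q)): β-rule — branch into ¬t, ¬((t → ¬s) ↔ q)  //  ¬¬t, ((t → ¬s) ↔ q).
          branch 1.2.1 (add ¬t, ¬((t → ¬s) ↔ q)):
            ¬((t → ¬s) ↔ q): β-rule — branch into (t → ¬s), ¬q  //  ¬(t → ¬s), q.
              branch 1.2.1.1 (add (t → ¬s), ¬q):
                (t → ¬s): β-rule — branch into ¬t  //  ¬s.
                  branch 1.2.1.1.1 (add ¬t):
                    ○ open, literals {q=F, r=T, t=F}.
                  branch 1.2.1.1.2 (add ¬s):
                    ○ open, literals {q=F, r=T, s=F, t=F}.
              branch 1.2.1.2 (add ¬(t → ¬s), q):
                ¬(t → ¬s): α-rule — add t, ¬¬s.
                × closes — contains both t and ¬t.
          branch 1.2.2 (add ¬¬t, ((t → ¬s) ↔ q)):
            ((t → ¬s) ↔ q): β-rule — branch into (t → ¬s), q  //  ¬(t → ¬s), ¬q.
              branch 1.2.2.1 (add (t → ¬s), q):
                (t → ¬s): β-rule — branch into ¬t  //  ¬s.
                  branch 1.2.2.1.1 (add ¬t):
                    × closes — contains both t and ¬t.
                  branch 1.2.2.1.2 (add ¬s):
                    ○ open, literals {q=T, r=T, s=F, t=T}.
              branch 1.2.2.2 (add ¬(t → ¬s), ¬q):
                ¬(t → ¬s): α-rule — add t, ¬¬s.
                ○ open, literals {q=F, r=T, s=T, t=T}.
  branch 2 (add (q ∨ (r → p))):
    ¬(q ∧ (¬t ↔ ((t → ¬s) ↔ q))): β-rule — branch into ¬q  //  ¬(¬t ↔ ((t → ¬s) ↔ q)).
      branch 2.1 (add ¬q):
        (q ∨ (r → p)): β-rule — branch into q  //  (r → p).
          branch 2.1.1 (add q):
            × closes — contains both q and ¬q.
          branch 2.1.2 (add (r → p)):
            (r → p): β-rule — branch into ¬r  //  p.
              branch 2.1.2.1 (add ¬r):
                ○ open, literals {q=F, r=F}.
              branch 2.1.2.2 (add p):
                ○ open, literals {p=T, q=F}.
      branch 2.2 (add ¬(¬t ↔ ((t → ¬s) ↔ q))):
        (q ∨ (r → p)): β-rule — branch into q  //  (r → p).
          branch 2.2.1 (add q):
            ¬(¬t ↔ ((t → ¬s) ↔ q)): β-rule — branch into ¬t, ¬((t → ¬s) ↔ q)  //  ¬¬t, ((t → ¬s) ↔ q).
              branch 2.2.1.1 (add ¬t, ¬((t → ¬s) ↔ q)):
                ¬((t → ¬s) ↔ q): β-rule — branch into (t → ¬s), ¬q  //  ¬(t → ¬s), q.
                  branch 2.2.1.1.1 (add (t → ¬s), ¬q):
                    × closes — contains both q and ¬q.
                  branch 2.2.1.1.2 (add ¬(t → ¬s), q):
                    ¬(t → ¬s): α-rule — add t, ¬¬s.
                    × closes — contains both t and ¬t.
              branch 2.2.1.2 (add ¬¬t, ((t → ¬s) ↔ q)):
                ((t → ¬s) ↔ q): β-rule — branch into (t → ¬s), q  //  ¬(t → ¬s), ¬q.
                  branch 2.2.1.2.1 (add (t → ¬s), q):
                    (t → ¬s): β-rule — branch into ¬t  //  ¬s.
                      branch 2.2.1.2.1.1 (add ¬t):
                        × closes — contains both t and ¬t.
                      branch 2.2.1.2.1.2 (add ¬s):
                        ○ open, literals {q=T, s=F, t=T}.
                  branch 2.2.1.2.2 (add ¬(t → ¬s), ¬q):
                    × closes — contains both q and ¬q.
          branch 2.2.2 (add (r → p)):
            ¬(¬t ↔ ((t → ¬s) ↔ q)): β-rule — branch into ¬t, ¬((t → ¬s) ↔ q)  //  ¬¬t, ((t → ¬s) ↔ q).
              branch 2.2.2.1 (add ¬t, ¬((t → ¬s) ↔ q)):
                (r → p): β-rule — branch into ¬r  //  p.
                  branch 2.2.2.1.1 (add ¬r):
                    ¬((t → ¬s) ↔ q): β-rule — branch into (t → ¬s), ¬q  //  ¬(t → ¬s), q.
                      branch 2.2.2.1.1.1 (add (t → ¬s), ¬q):
                        (t → ¬s): β-rule — branch into ¬t  //  ¬s.
                          branch 2.2.2.1.1.1.1 (add ¬t):
                            ○ open, literals {q=F, r=F, t=F}.
                          branch 2.2.2.1.1.1.2 (add ¬s):
                            ○ open, literals {q=F, r=F, s=F, t=F}.
                      branch 2.2.2.1.1.2 (add ¬(t → ¬s), q):
                        ¬(t → ¬s): α-rule — add t, ¬¬s.
                        × closes — contains both t and ¬t.
                  branch 2.2.2.1.2 (add p):
                    ¬((t → ¬s) ↔ q): β-rule — branch into (t → ¬s), ¬q  //  ¬(t → ¬s), q.
                      branch 2.2.2.1.2.1 (add (t → ¬s), ¬q):
                        (t → ¬s): β-rule — branch into ¬t  //  ¬s.
                          branch 2.2.2.1.2.1.1 (add ¬t):
                            ○ open, literals {p=T, q=F, t=F}.
                          branch 2.2.2.1.2.1.2 (add ¬s):
                            ○ open, literals {p=T, q=F, s=F, t=F}.
                      branch 2.2.2.1.2.2 (add ¬(t → ¬s), q):
                        ¬(t → ¬s): α-rule — add t, ¬¬s.
                        × closes — contains both t and ¬t.
              branch 2.2.2.2 (add ¬¬t, ((t → ¬s) ↔ q)):
                (r → p): β-rule — branch into ¬r  //  p.
                  branch 2.2.2.2.1 (add ¬r):
                    ((t → ¬s) ↔ q): β-rule — branch into (t → ¬s), q  //  ¬(t → ¬s), ¬q.
                      branch 2.2.2.2.1.1 (add (t → ¬s), q):
                        (t → ¬s): β-rule — branch into ¬t  //  ¬s.
                          branch 2.2.2.2.1.1.1 (add ¬t):
                            × closes — contains both t and ¬t.
                          branch 2.2.2.2.1.1.2 (add ¬s):
                            ○ open, literals {q=T, r=F, s=F, t=T}.
                      branch 2.2.2.2.1.2 (add ¬(t → ¬s), ¬q):
                        ¬(t → ¬s): α-rule — add t, ¬¬s.
                        ○ open, literals {q=F, r=F, s=T, t=T}.
                  branch 2.2.2.2.2 (add p):
                    ((t → ¬s) ↔ q): β-rule — branch into (t → ¬s), q  //  ¬(t → ¬s), ¬q.
                      branch 2.2.2.2.2.1 (add (t → ¬s), q):
                        (t → ¬s): β-rule — branch into ¬t  //  ¬s.
                          branch 2.2.2.2.2.1.1 (add ¬t):
                            × closes — contains both t and ¬t.
                          branch 2.2.2.2.2.1.2 (add ¬s):
                            ○ open, literals {p=T, q=T, s=F, t=T}.
                      branch 2.2.2.2.2.2 (add ¬(t → ¬s), ¬q):
                        ¬(t → ¬s): α-rule — add t, ¬¬s.
                        ○ open, literals {p=T, q=F, s=T, t=T}.
11 branches closed, 16 open.
Each open branch fixes some atoms; the unmentioned ones are free. Counting distinct full assignments: branch {q=F, r=T} (s, t, p) contributes 8 new; branch {q=F, r=T, t=F} (s, p) contributes 0 new; branch {q=F, r=T, s=F, t=F} (p) contributes 0 new; branch {q=T, r=T, s=F, t=T} (p) contributes 2 new; branch {q=F, r=T, s=T, t=T} (p) contributes 0 new; branch {q=F, r=F} (s, t, p) contributes 8 new; branch {p=T, q=F} (r, s, t) contributes 0 new; branch {q=T, s=F, t=T} (r, p) contributes 2 new; branch {q=F, r=F, t=F} (s, p) contributes 0 new; branch {q=F, r=F, s=F, t=F} (p) contributes 0 new; branch {p=T, q=F, t=F} (r, s) contributes 0 new; branch {p=T, q=F, s=F, t=F} (r) contributes 0 new; branch {q=T, r=F, s=F, t=T} (p) contributes 0 new; branch {q=F, r=F, s=T, t=T} (p) contributes 0 new; branch {p=T, q=T, s=F, t=T} (r) contributes 0 new; branch {p=T, q=F, s=T, t=T} (r) contributes 0 new. Total: 20.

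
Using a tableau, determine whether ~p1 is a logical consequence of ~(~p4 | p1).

Initial set: {~(~p4 | p1); ~~p1}.
~(~p4 | p1): α-rule — add ~~p4, ~p1.
× closes — contains both p1 and ~p1.
All 1 branch closes.
Every branch closed, so the premises entail the conclusion.

Yes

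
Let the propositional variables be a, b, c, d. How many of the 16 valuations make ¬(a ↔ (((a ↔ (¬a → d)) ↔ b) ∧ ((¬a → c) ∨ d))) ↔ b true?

3

Initial set: {(¬(a ↔ (((a ↔ (¬a → d)) ↔ b) ∧ ((¬a → c) ∨ d))) ↔ b)}.
(¬(a ↔ (((a ↔ (¬a → d)) ↔ b) ∧ ((¬a → c) ∨ d))) ↔ b): β-rule — branch into ¬(a ↔ (((a ↔ (¬a → d)) ↔ b) ∧ ((¬a → c) ∨ d))), b  //  ¬¬(a ↔ (((a ↔ (¬a → d)) ↔ b) ∧ ((¬a → c) ∨ d))), ¬b.
  branch 1 (add ¬(a ↔ (((a ↔ (¬a → d)) ↔ b) ∧ ((¬a → c) ∨ d))), b):
    ¬(a ↔ (((a ↔ (¬a → d)) ↔ b) ∧ ((¬a → c) ∨ d))): β-rule — branch into a, ¬(((a ↔ (¬a → d)) ↔ b) ∧ ((¬a → c) ∨ d))  //  ¬a, (((a ↔ (¬a → d)) ↔ b) ∧ ((¬a → c) ∨ d)).
      branch 1.1 (add a, ¬(((a ↔ (¬a → d)) ↔ b) ∧ ((¬a → c) ∨ d))):
        ¬(((a ↔ (¬a → d)) ↔ b) ∧ ((¬a → c) ∨ d)): β-rule — branch into ¬((a ↔ (¬a → d)) ↔ b)  //  ¬((¬a → c) ∨ d).
          branch 1.1.1 (add ¬((a ↔ (¬a → d)) ↔ b)):
            ¬((a ↔ (¬a → d)) ↔ b): β-rule — branch into (a ↔ (¬a → d)), ¬b  //  ¬(a ↔ (¬a → d)), b.
              branch 1.1.1.1 (add (a ↔ (¬a → d)), ¬b):
                × closes — contains both b and ¬b.
              branch 1.1.1.2 (add ¬(a ↔ (¬a → d)), b):
                ¬(a ↔ (¬a → d)): β-rule — branch into a, ¬(¬a → d)  //  ¬a, (¬a → d).
                  branch 1.1.1.2.1 (add a, ¬(¬a → d)):
                    ¬(¬a → d): α-rule — add ¬a, ¬d.
                    × closes — contains both a and ¬a.
                  branch 1.1.1.2.2 (add ¬a, (¬a → d)):
                    × closes — contains both a and ¬a.
          branch 1.1.2 (add ¬((¬a → c) ∨ d)):
            ¬((¬a → c) ∨ d): α-rule — add ¬(¬a → c), ¬d.
            ¬(¬a → c): α-rule — add ¬a, ¬c.
            × closes — contains both a and ¬a.
      branch 1.2 (add ¬a, (((a ↔ (¬a → d)) ↔ b) ∧ ((¬a → c) ∨ d))):
        (((a ↔ (¬a → d)) ↔ b) ∧ ((¬a → c) ∨ d)): α-rule — add ((a ↔ (¬a → d)) ↔ b), ((¬a → c) ∨ d).
        ((a ↔ (¬a → d)) ↔ b): β-rule — branch into (a ↔ (¬a → d)), b  //  ¬(a ↔ (¬a → d)), ¬b.
          branch 1.2.1 (add (a ↔ (¬a → d)), b):
            ((¬a → c) ∨ d): β-rule — branch into (¬a → c)  //  d.
              branch 1.2.1.1 (add (¬a → c)):
                (a ↔ (¬a → d)): β-rule — branch into a, (¬a → d)  //  ¬a, ¬(¬a → d).
                  branch 1.2.1.1.1 (add a, (¬a → d)):
                    × closes — contains both a and ¬a.
                  branch 1.2.1.1.2 (add ¬a, ¬(¬a → d)):
                    ¬(¬a → d): α-rule — add ¬a, ¬d.
                    (¬a → c): β-rule — branch into ¬¬a  //  c.
                      branch 1.2.1.1.2.1 (add ¬¬a):
                        × closes — contains both a and ¬a.
                      branch 1.2.1.1.2.2 (add c):
                        ○ open, literals {a=false, b=true, c=true, d=false}.
              branch 1.2.1.2 (add d):
                (a ↔ (¬a → d)): β-rule — branch into a, (¬a → d)  //  ¬a, ¬(¬a → d).
                  branch 1.2.1.2.1 (add a, (¬a → d)):
                    × closes — contains both a and ¬a.
                  branch 1.2.1.2.2 (add ¬a, ¬(¬a → d)):
                    ¬(¬a → d): α-rule — add ¬a, ¬d.
                    × closes — contains both d and ¬d.
          branch 1.2.2 (add ¬(a ↔ (¬a → d)), ¬b):
            × closes — contains both b and ¬b.
  branch 2 (add ¬¬(a ↔ (((a ↔ (¬a → d)) ↔ b) ∧ ((¬a → c) ∨ d))), ¬b):
    ¬¬(a ↔ (((a ↔ (¬a → d)) ↔ b) ∧ ((¬a → c) ∨ d))): β-rule — branch into a, (((a ↔ (¬a → d)) ↔ b) ∧ ((¬a → c) ∨ d))  //  ¬a, ¬(((a ↔ (¬a → d)) ↔ b) ∧ ((¬a → c) ∨ d)).
      branch 2.1 (add a, (((a ↔ (¬a → d)) ↔ b) ∧ ((¬a → c) ∨ d))):
        (((a ↔ (¬a → d)) ↔ b) ∧ ((¬a → c) ∨ d)): α-rule — add ((a ↔ (¬a → d)) ↔ b), ((¬a → c) ∨ d).
        ((a ↔ (¬a → d)) ↔ b): β-rule — branch into (a ↔ (¬a → d)), b  //  ¬(a ↔ (¬a → d)), ¬b.
          branch 2.1.1 (add (a ↔ (¬a → d)), b):
            × closes — contains both b and ¬b.
          branch 2.1.2 (add ¬(a ↔ (¬a → d)), ¬b):
            ((¬a → c) ∨ d): β-rule — branch into (¬a → c)  //  d.
              branch 2.1.2.1 (add (¬a → c)):
                ¬(a ↔ (¬a → d)): β-rule — branch into a, ¬(¬a → d)  //  ¬a, (¬a → d).
                  branch 2.1.2.1.1 (add a, ¬(¬a → d)):
                    ¬(¬a → d): α-rule — add ¬a, ¬d.
                    × closes — contains both a and ¬a.
                  branch 2.1.2.1.2 (add ¬a, (¬a → d)):
                    × closes — contains both a and ¬a.
              branch 2.1.2.2 (add d):
                ¬(a ↔ (¬a → d)): β-rule — branch into a, ¬(¬a → d)  //  ¬a, (¬a → d).
                  branch 2.1.2.2.1 (add a, ¬(¬a → d)):
                    ¬(¬a → d): α-rule — add ¬a, ¬d.
                    × closes — contains both a and ¬a.
                  branch 2.1.2.2.2 (add ¬a, (¬a → d)):
                    × closes — contains both a and ¬a.
      branch 2.2 (add ¬a, ¬(((a ↔ (¬a → d)) ↔ b) ∧ ((¬a → c) ∨ d))):
        ¬(((a ↔ (¬a → d)) ↔ b) ∧ ((¬a → c) ∨ d)): β-rule — branch into ¬((a ↔ (¬a → d)) ↔ b)  //  ¬((¬a → c) ∨ d).
          branch 2.2.1 (add ¬((a ↔ (¬a → d)) ↔ b)):
            ¬((a ↔ (¬a → d)) ↔ b): β-rule — branch into (a ↔ (¬a → d)), ¬b  //  ¬(a ↔ (¬a → d)), b.
              branch 2.2.1.1 (add (a ↔ (¬a → d)), ¬b):
                (a ↔ (¬a → d)): β-rule — branch into a, (¬a → d)  //  ¬a, ¬(¬a → d).
                  branch 2.2.1.1.1 (add a, (¬a → d)):
                    × closes — contains both a and ¬a.
                  branch 2.2.1.1.2 (add ¬a, ¬(¬a → d)):
                    ¬(¬a → d): α-rule — add ¬a, ¬d.
                    ○ open, literals {a=false, b=false, d=false}.
              branch 2.2.1.2 (add ¬(a ↔ (¬a → d)), b):
                × closes — contains both b and ¬b.
          branch 2.2.2 (add ¬((¬a → c) ∨ d)):
            ¬((¬a → c) ∨ d): α-rule — add ¬(¬a → c), ¬d.
            ¬(¬a → c): α-rule — add ¬a, ¬c.
            ○ open, literals {a=false, b=false, c=false, d=false}.
16 branches closed, 3 open.
Each open branch fixes some atoms; the unmentioned ones are free. Counting distinct full assignments: branch {a=false, b=true, c=true, d=false} (none free) contributes 1 new; branch {a=false, b=false, d=false} (c) contributes 2 new; branch {a=false, b=false, c=false, d=false} (none free) contributes 0 new. Total: 3.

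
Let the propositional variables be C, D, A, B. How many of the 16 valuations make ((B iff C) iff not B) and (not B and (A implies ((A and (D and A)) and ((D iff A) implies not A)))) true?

2

Initial set: {(((B iff C) iff not B) and (not B and (A implies ((A and (D and A)) and ((D iff A) implies not A)))))}.
(((B iff C) iff not B) and (not B and (A implies ((A and (D and A)) and ((D iff A) implies not A))))): α-rule — add ((B iff C) iff not B), (not B and (A implies ((A and (D and A)) and ((D iff A) implies not A)))).
(not B and (A implies ((A and (D and A)) and ((D iff A) implies not A)))): α-rule — add not B, (A implies ((A and (D and A)) and ((D iff A) implies not A))).
((B iff C) iff not B): β-rule — branch into (B iff C), not B  //  not (B iff C), not not B.
  branch 1 (add (B iff C), not B):
    (A implies ((A and (D and A)) and ((D iff A) implies not A))): β-rule — branch into not A  //  ((A and (D and A)) and ((D iff A) implies not A)).
      branch 1.1 (add not A):
        (B iff C): β-rule — branch into B, C  //  not B, not C.
          branch 1.1.1 (add B, C):
            × closes — contains both B and not B.
          branch 1.1.2 (add not B, not C):
            ○ open, literals {A=0, B=0, C=0}.
      branch 1.2 (add ((A and (D and A)) and ((D iff A) implies not A))):
        ((A and (D and A)) and ((D iff A) implies not A)): α-rule — add (A and (D and A)), ((D iff A) implies not A).
        (A and (D and A)): α-rule — add A, (D and A).
        (D and A): α-rule — add D, A.
        (B iff C): β-rule — branch into B, C  //  not B, not C.
          branch 1.2.1 (add B, C):
            × closes — contains both B and not B.
          branch 1.2.2 (add not B, not C):
            ((D iff A) implies not A): β-rule — branch into not (D iff A)  //  not A.
              branch 1.2.2.1 (add not (D iff A)):
                not (D iff A): β-rule — branch into D, not A  //  not D, A.
                  branch 1.2.2.1.1 (add D, not A):
                    × closes — contains both A and not A.
                  branch 1.2.2.1.2 (add not D, A):
                    × closes — contains both D and not D.
              branch 1.2.2.2 (add not A):
                × closes — contains both A and not A.
  branch 2 (add not (B iff C), not not B):
    × closes — contains both B and not B.
6 branches closed, 1 open.
Each open branch fixes some atoms; the unmentioned ones are free. Counting distinct full assignments: branch {A=0, B=0, C=0} (D) contributes 2 new. Total: 2.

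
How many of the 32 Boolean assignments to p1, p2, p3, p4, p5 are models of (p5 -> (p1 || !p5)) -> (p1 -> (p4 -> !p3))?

28

Initial set: {((p5 -> (p1 || !p5)) -> (p1 -> (p4 -> !p3)))}.
((p5 -> (p1 || !p5)) -> (p1 -> (p4 -> !p3))): β-rule — branch into !(p5 -> (p1 || !p5))  //  (p1 -> (p4 -> !p3)).
  branch 1 (add !(p5 -> (p1 || !p5))):
    !(p5 -> (p1 || !p5)): α-rule — add p5, !(p1 || !p5).
    !(p1 || !p5): α-rule — add !p1, !!p5.
    ○ open, literals {p1=F, p5=T}.
  branch 2 (add (p1 -> (p4 -> !p3))):
    (p1 -> (p4 -> !p3)): β-rule — branch into !p1  //  (p4 -> !p3).
      branch 2.1 (add !p1):
        ○ open, literals {p1=F}.
      branch 2.2 (add (p4 -> !p3)):
        (p4 -> !p3): β-rule — branch into !p4  //  !p3.
          branch 2.2.1 (add !p4):
            ○ open, literals {p4=F}.
          branch 2.2.2 (add !p3):
            ○ open, literals {p3=F}.
0 branches closed, 4 open.
Each open branch fixes some atoms; the unmentioned ones are free. Counting distinct full assignments: branch {p1=F, p5=T} (p2, p3, p4) contributes 8 new; branch {p1=F} (p2, p3, p4, p5) contributes 8 new; branch {p4=F} (p1, p2, p3, p5) contributes 8 new; branch {p3=F} (p1, p2, p4, p5) contributes 4 new. Total: 28.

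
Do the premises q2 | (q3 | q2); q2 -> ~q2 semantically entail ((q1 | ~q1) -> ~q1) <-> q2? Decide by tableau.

No

Initial set: {T (q2 | (q3 | q2)); T (q2 -> ~q2); F (((q1 | ~q1) -> ~q1) <-> q2)}.
T (q2 | (q3 | q2)): β-rule — branch into T q2  //  T (q3 | q2).
  branch 1 (add T q2):
    T (q2 -> ~q2): β-rule — branch into F q2  //  T ~q2.
      branch 1.1 (add F q2):
        × closes — contains both q2 and ~q2.
      branch 1.2 (add T ~q2):
        × closes — contains both q2 and ~q2.
  branch 2 (add T (q3 | q2)):
    T (q2 -> ~q2): β-rule — branch into F q2  //  T ~q2.
      branch 2.1 (add F q2):
        F (((q1 | ~q1) -> ~q1) <-> q2): β-rule — branch into T ((q1 | ~q1) -> ~q1), F q2  //  F ((q1 | ~q1) -> ~q1), T q2.
          branch 2.1.1 (add T ((q1 | ~q1) -> ~q1), F q2):
            T (q3 | q2): β-rule — branch into T q3  //  T q2.
              branch 2.1.1.1 (add T q3):
                T ((q1 | ~q1) -> ~q1): β-rule — branch into F (q1 | ~q1)  //  T ~q1.
                  branch 2.1.1.1.1 (add F (q1 | ~q1)):
                    F (q1 | ~q1): α-rule — add F q1, F ~q1.
                    × closes — contains both q1 and ~q1.
                  branch 2.1.1.1.2 (add T ~q1):
                    ○ open, literals {q1=F, q2=F, q3=T}.
              branch 2.1.1.2 (add T q2):
                × closes — contains both q2 and ~q2.
          branch 2.1.2 (add F ((q1 | ~q1) -> ~q1), T q2):
            × closes — contains both q2 and ~q2.
      branch 2.2 (add T ~q2):
        F (((q1 | ~q1) -> ~q1) <-> q2): β-rule — branch into T ((q1 | ~q1) -> ~q1), F q2  //  F ((q1 | ~q1) -> ~q1), T q2.
          branch 2.2.1 (add T ((q1 | ~q1) -> ~q1), F q2):
            T (q3 | q2): β-rule — branch into T q3  //  T q2.
              branch 2.2.1.1 (add T q3):
                T ((q1 | ~q1) -> ~q1): β-rule — branch into F (q1 | ~q1)  //  T ~q1.
                  branch 2.2.1.1.1 (add F (q1 | ~q1)):
                    F (q1 | ~q1): α-rule — add F q1, F ~q1.
                    × closes — contains both q1 and ~q1.
                  branch 2.2.1.1.2 (add T ~q1):
                    ○ open, literals {q1=F, q2=F, q3=T}.
              branch 2.2.1.2 (add T q2):
                × closes — contains both q2 and ~q2.
          branch 2.2.2 (add F ((q1 | ~q1) -> ~q1), T q2):
            × closes — contains both q2 and ~q2.
8 branches closed, 2 open.
An open branch gives a countermodel: q1=F, q2=F, q3=T (unmentioned atoms arbitrary); the premises hold there but the conclusion fails.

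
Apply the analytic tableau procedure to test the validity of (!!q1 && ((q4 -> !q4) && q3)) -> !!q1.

Valid

Assume the negation and expand:
Initial set: {!((!!q1 && ((q4 -> !q4) && q3)) -> !!q1)}.
!((!!q1 && ((q4 -> !q4) && q3)) -> !!q1): α-rule — add (!!q1 && ((q4 -> !q4) && q3)), !!!q1.
(!!q1 && ((q4 -> !q4) && q3)): α-rule — add !!q1, ((q4 -> !q4) && q3).
!!!q1: drop double negation, giving !q1.
!!q1: drop double negation, giving q1.
× closes — contains both q1 and !q1.
All 1 branch closes.
Every branch closed, so the negation is unsatisfiable and the formula is valid.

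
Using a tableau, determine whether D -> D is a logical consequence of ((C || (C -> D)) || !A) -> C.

Initial set: {(((C || (C -> D)) || !A) -> C); !(D -> D)}.
!(D -> D): α-rule — add D, !D.
× closes — contains both D and !D.
All 1 branch closes.
Every branch closed, so the premises entail the conclusion.

Yes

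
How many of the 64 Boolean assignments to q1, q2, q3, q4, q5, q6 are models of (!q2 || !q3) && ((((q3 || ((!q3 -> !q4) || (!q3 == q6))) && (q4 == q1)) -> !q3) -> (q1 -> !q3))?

Initial set: {((!q2 || !q3) && ((((q3 || ((!q3 -> !q4) || (!q3 == q6))) && (q4 == q1)) -> !q3) -> (q1 -> !q3)))}.
((!q2 || !q3) && ((((q3 || ((!q3 -> !q4) || (!q3 == q6))) && (q4 == q1)) -> !q3) -> (q1 -> !q3))): α-rule — add (!q2 || !q3), ((((q3 || ((!q3 -> !q4) || (!q3 == q6))) && (q4 == q1)) -> !q3) -> (q1 -> !q3)).
(!q2 || !q3): β-rule — branch into !q2  //  !q3.
  branch 1 (add !q2):
    ((((q3 || ((!q3 -> !q4) || (!q3 == q6))) && (q4 == q1)) -> !q3) -> (q1 -> !q3)): β-rule — branch into !(((q3 || ((!q3 -> !q4) || (!q3 == q6))) && (q4 == q1)) -> !q3)  //  (q1 -> !q3).
      branch 1.1 (add !(((q3 || ((!q3 -> !q4) || (!q3 == q6))) && (q4 == q1)) -> !q3)):
        !(((q3 || ((!q3 -> !q4) || (!q3 == q6))) && (q4 == q1)) -> !q3): α-rule — add ((q3 || ((!q3 -> !q4) || (!q3 == q6))) && (q4 == q1)), !!q3.
        ((q3 || ((!q3 -> !q4) || (!q3 == q6))) && (q4 == q1)): α-rule — add (q3 || ((!q3 -> !q4) || (!q3 == q6))), (q4 == q1).
        (q3 || ((!q3 -> !q4) || (!q3 == q6))): β-rule — branch into q3  //  ((!q3 -> !q4) || (!q3 == q6)).
          branch 1.1.1 (add q3):
            (q4 == q1): β-rule — branch into q4, q1  //  !q4, !q1.
              branch 1.1.1.1 (add q4, q1):
                ○ open, literals {q1=1, q2=0, q3=1, q4=1}.
              branch 1.1.1.2 (add !q4, !q1):
                ○ open, literals {q1=0, q2=0, q3=1, q4=0}.
          branch 1.1.2 (add ((!q3 -> !q4) || (!q3 == q6))):
            (q4 == q1): β-rule — branch into q4, q1  //  !q4, !q1.
              branch 1.1.2.1 (add q4, q1):
                ((!q3 -> !q4) || (!q3 == q6)): β-rule — branch into (!q3 -> !q4)  //  (!q3 == q6).
                  branch 1.1.2.1.1 (add (!q3 -> !q4)):
                    (!q3 -> !q4): β-rule — branch into !!q3  //  !q4.
                      branch 1.1.2.1.1.1 (add !!q3):
                        ○ open, literals {q1=1, q2=0, q3=1, q4=1}.
                      branch 1.1.2.1.1.2 (add !q4):
                        × closes — contains both q4 and !q4.
                  branch 1.1.2.1.2 (add (!q3 == q6)):
                    (!q3 == q6): β-rule — branch into !q3, q6  //  !!q3, !q6.
                      branch 1.1.2.1.2.1 (add !q3, q6):
                        × closes — contains both q3 and !q3.
                      branch 1.1.2.1.2.2 (add !!q3, !q6):
                        ○ open, literals {q1=1, q2=0, q3=1, q4=1, q6=0}.
              branch 1.1.2.2 (add !q4, !q1):
                ((!q3 -> !q4) || (!q3 == q6)): β-rule — branch into (!q3 -> !q4)  //  (!q3 == q6).
                  branch 1.1.2.2.1 (add (!q3 -> !q4)):
                    (!q3 -> !q4): β-rule — branch into !!q3  //  !q4.
                      branch 1.1.2.2.1.1 (add !!q3):
                        ○ open, literals {q1=0, q2=0, q3=1, q4=0}.
                      branch 1.1.2.2.1.2 (add !q4):
                        ○ open, literals {q1=0, q2=0, q3=1, q4=0}.
                  branch 1.1.2.2.2 (add (!q3 == q6)):
                    (!q3 == q6): β-rule — branch into !q3, q6  //  !!q3, !q6.
                      branch 1.1.2.2.2.1 (add !q3, q6):
                        × closes — contains both q3 and !q3.
                      branch 1.1.2.2.2.2 (add !!q3, !q6):
                        ○ open, literals {q1=0, q2=0, q3=1, q4=0, q6=0}.
      branch 1.2 (add (q1 -> !q3)):
        (q1 -> !q3): β-rule — branch into !q1  //  !q3.
          branch 1.2.1 (add !q1):
            ○ open, literals {q1=0, q2=0}.
          branch 1.2.2 (add !q3):
            ○ open, literals {q2=0, q3=0}.
  branch 2 (add !q3):
    ((((q3 || ((!q3 -> !q4) || (!q3 == q6))) && (q4 == q1)) -> !q3) -> (q1 -> !q3)): β-rule — branch into !(((q3 || ((!q3 -> !q4) || (!q3 == q6))) && (q4 == q1)) -> !q3)  //  (q1 -> !q3).
      branch 2.1 (add !(((q3 || ((!q3 -> !q4) || (!q3 == q6))) && (q4 == q1)) -> !q3)):
        !(((q3 || ((!q3 -> !q4) || (!q3 == q6))) && (q4 == q1)) -> !q3): α-rule — add ((q3 || ((!q3 -> !q4) || (!q3 == q6))) && (q4 == q1)), !!q3.
        × closes — contains both q3 and !q3.
      branch 2.2 (add (q1 -> !q3)):
        (q1 -> !q3): β-rule — branch into !q1  //  !q3.
          branch 2.2.1 (add !q1):
            ○ open, literals {q1=0, q3=0}.
          branch 2.2.2 (add !q3):
            ○ open, literals {q3=0}.
4 branches closed, 11 open.
Each open branch fixes some atoms; the unmentioned ones are free. Counting distinct full assignments: branch {q1=1, q2=0, q3=1, q4=1} (q5, q6) contributes 4 new; branch {q1=0, q2=0, q3=1, q4=0} (q5, q6) contributes 4 new; branch {q1=1, q2=0, q3=1, q4=1} (q5, q6) contributes 0 new; branch {q1=1, q2=0, q3=1, q4=1, q6=0} (q5) contributes 0 new; branch {q1=0, q2=0, q3=1, q4=0} (q5, q6) contributes 0 new; branch {q1=0, q2=0, q3=1, q4=0} (q5, q6) contributes 0 new; branch {q1=0, q2=0, q3=1, q4=0, q6=0} (q5) contributes 0 new; branch {q1=0, q2=0} (q3, q4, q5, q6) contributes 12 new; branch {q2=0, q3=0} (q1, q4, q5, q6) contributes 8 new; branch {q1=0, q3=0} (q2, q4, q5, q6) contributes 8 new; branch {q3=0} (q1, q2, q4, q5, q6) contributes 8 new. Total: 44.

44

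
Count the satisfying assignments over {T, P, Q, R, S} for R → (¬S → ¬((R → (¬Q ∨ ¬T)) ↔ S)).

30

Initial set: {(R → (¬S → ¬((R → (¬Q ∨ ¬T)) ↔ S)))}.
(R → (¬S → ¬((R → (¬Q ∨ ¬T)) ↔ S))): β-rule — branch into ¬R  //  (¬S → ¬((R → (¬Q ∨ ¬T)) ↔ S)).
  branch 1 (add ¬R):
    ○ open, literals {R=0}.
  branch 2 (add (¬S → ¬((R → (¬Q ∨ ¬T)) ↔ S))):
    (¬S → ¬((R → (¬Q ∨ ¬T)) ↔ S)): β-rule — branch into ¬¬S  //  ¬((R → (¬Q ∨ ¬T)) ↔ S).
      branch 2.1 (add ¬¬S):
        ○ open, literals {S=1}.
      branch 2.2 (add ¬((R → (¬Q ∨ ¬T)) ↔ S)):
        ¬((R → (¬Q ∨ ¬T)) ↔ S): β-rule — branch into (R → (¬Q ∨ ¬T)), ¬S  //  ¬(R → (¬Q ∨ ¬T)), S.
          branch 2.2.1 (add (R → (¬Q ∨ ¬T)), ¬S):
            (R → (¬Q ∨ ¬T)): β-rule — branch into ¬R  //  (¬Q ∨ ¬T).
              branch 2.2.1.1 (add ¬R):
                ○ open, literals {R=0, S=0}.
              branch 2.2.1.2 (add (¬Q ∨ ¬T)):
                (¬Q ∨ ¬T): β-rule — branch into ¬Q  //  ¬T.
                  branch 2.2.1.2.1 (add ¬Q):
                    ○ open, literals {Q=0, S=0}.
                  branch 2.2.1.2.2 (add ¬T):
                    ○ open, literals {S=0, T=0}.
          branch 2.2.2 (add ¬(R → (¬Q ∨ ¬T)), S):
            ¬(R → (¬Q ∨ ¬T)): α-rule — add R, ¬(¬Q ∨ ¬T).
            ¬(¬Q ∨ ¬T): α-rule — add ¬¬Q, ¬¬T.
            ○ open, literals {Q=1, R=1, S=1, T=1}.
0 branches closed, 6 open.
Each open branch fixes some atoms; the unmentioned ones are free. Counting distinct full assignments: branch {R=0} (T, P, Q, S) contributes 16 new; branch {S=1} (T, P, Q, R) contributes 8 new; branch {R=0, S=0} (T, P, Q) contributes 0 new; branch {Q=0, S=0} (T, P, R) contributes 4 new; branch {S=0, T=0} (P, Q, R) contributes 2 new; branch {Q=1, R=1, S=1, T=1} (P) contributes 0 new. Total: 30.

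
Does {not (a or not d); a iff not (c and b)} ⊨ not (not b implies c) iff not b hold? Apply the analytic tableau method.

Initial set: {not (a or not d); (a iff not (c and b)); not (not (not b implies c) iff not b)}.
not (a or not d): α-rule — add not a, not not d.
(a iff not (c and b)): β-rule — branch into a, not (c and b)  //  not a, not not (c and b).
  branch 1 (add a, not (c and b)):
    × closes — contains both a and not a.
  branch 2 (add not a, not not (c and b)):
    not not (c and b): α-rule — add c, b.
    not (not (not b implies c) iff not b): β-rule — branch into not (not b implies c), not not b  //  not not (not b implies c), not b.
      branch 2.1 (add not (not b implies c), not not b):
        not (not b implies c): α-rule — add not b, not c.
        × closes — contains both b and not b.
      branch 2.2 (add not not (not b implies c), not b):
        × closes — contains both b and not b.
All 3 branches close.
Every branch closed, so the premises entail the conclusion.

Yes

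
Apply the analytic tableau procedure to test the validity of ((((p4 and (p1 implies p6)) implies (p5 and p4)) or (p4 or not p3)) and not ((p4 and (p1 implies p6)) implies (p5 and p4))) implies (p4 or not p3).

Valid

Assume the negation and expand:
Initial set: {not (((((p4 and (p1 implies p6)) implies (p5 and p4)) or (p4 or not p3)) and not ((p4 and (p1 implies p6)) implies (p5 and p4))) implies (p4 or not p3))}.
not (((((p4 and (p1 implies p6)) implies (p5 and p4)) or (p4 or not p3)) and not ((p4 and (p1 implies p6)) implies (p5 and p4))) implies (p4 or not p3)): α-rule — add ((((p4 and (p1 implies p6)) implies (p5 and p4)) or (p4 or not p3)) and not ((p4 and (p1 implies p6)) implies (p5 and p4))), not (p4 or not p3).
((((p4 and (p1 implies p6)) implies (p5 and p4)) or (p4 or not p3)) and not ((p4 and (p1 implies p6)) implies (p5 and p4))): α-rule — add (((p4 and (p1 implies p6)) implies (p5 and p4)) or (p4 or not p3)), not ((p4 and (p1 implies p6)) implies (p5 and p4)).
not (p4 or not p3): α-rule — add not p4, not not p3.
not ((p4 and (p1 implies p6)) implies (p5 and p4)): α-rule — add (p4 and (p1 implies p6)), not (p5 and p4).
(p4 and (p1 implies p6)): α-rule — add p4, (p1 implies p6).
× closes — contains both p4 and not p4.
All 1 branch closes.
Every branch closed, so the negation is unsatisfiable and the formula is valid.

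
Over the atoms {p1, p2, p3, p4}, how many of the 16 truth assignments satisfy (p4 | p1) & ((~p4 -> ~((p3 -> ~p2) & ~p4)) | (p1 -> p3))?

Initial set: {((p4 | p1) & ((~p4 -> ~((p3 -> ~p2) & ~p4)) | (p1 -> p3)))}.
((p4 | p1) & ((~p4 -> ~((p3 -> ~p2) & ~p4)) | (p1 -> p3))): α-rule — add (p4 | p1), ((~p4 -> ~((p3 -> ~p2) & ~p4)) | (p1 -> p3)).
(p4 | p1): β-rule — branch into p4  //  p1.
  branch 1 (add p4):
    ((~p4 -> ~((p3 -> ~p2) & ~p4)) | (p1 -> p3)): β-rule — branch into (~p4 -> ~((p3 -> ~p2) & ~p4))  //  (p1 -> p3).
      branch 1.1 (add (~p4 -> ~((p3 -> ~p2) & ~p4))):
        (~p4 -> ~((p3 -> ~p2) & ~p4)): β-rule — branch into ~~p4  //  ~((p3 -> ~p2) & ~p4).
          branch 1.1.1 (add ~~p4):
            ○ open, literals {p4=T}.
          branch 1.1.2 (add ~((p3 -> ~p2) & ~p4)):
            ~((p3 -> ~p2) & ~p4): β-rule — branch into ~(p3 -> ~p2)  //  ~~p4.
              branch 1.1.2.1 (add ~(p3 -> ~p2)):
                ~(p3 -> ~p2): α-rule — add p3, ~~p2.
                ○ open, literals {p2=T, p3=T, p4=T}.
              branch 1.1.2.2 (add ~~p4):
                ○ open, literals {p4=T}.
      branch 1.2 (add (p1 -> p3)):
        (p1 -> p3): β-rule — branch into ~p1  //  p3.
          branch 1.2.1 (add ~p1):
            ○ open, literals {p1=F, p4=T}.
          branch 1.2.2 (add p3):
            ○ open, literals {p3=T, p4=T}.
  branch 2 (add p1):
    ((~p4 -> ~((p3 -> ~p2) & ~p4)) | (p1 -> p3)): β-rule — branch into (~p4 -> ~((p3 -> ~p2) & ~p4))  //  (p1 -> p3).
      branch 2.1 (add (~p4 -> ~((p3 -> ~p2) & ~p4))):
        (~p4 -> ~((p3 -> ~p2) & ~p4)): β-rule — branch into ~~p4  //  ~((p3 -> ~p2) & ~p4).
          branch 2.1.1 (add ~~p4):
            ○ open, literals {p1=T, p4=T}.
          branch 2.1.2 (add ~((p3 -> ~p2) & ~p4)):
            ~((p3 -> ~p2) & ~p4): β-rule — branch into ~(p3 -> ~p2)  //  ~~p4.
              branch 2.1.2.1 (add ~(p3 -> ~p2)):
                ~(p3 -> ~p2): α-rule — add p3, ~~p2.
                ○ open, literals {p1=T, p2=T, p3=T}.
              branch 2.1.2.2 (add ~~p4):
                ○ open, literals {p1=T, p4=T}.
      branch 2.2 (add (p1 -> p3)):
        (p1 -> p3): β-rule — branch into ~p1  //  p3.
          branch 2.2.1 (add ~p1):
            × closes — contains both p1 and ~p1.
          branch 2.2.2 (add p3):
            ○ open, literals {p1=T, p3=T}.
1 branch closed, 9 open.
Each open branch fixes some atoms; the unmentioned ones are free. Counting distinct full assignments: branch {p4=T} (p1, p2, p3) contributes 8 new; branch {p2=T, p3=T, p4=T} (p1) contributes 0 new; branch {p4=T} (p1, p2, p3) contributes 0 new; branch {p1=F, p4=T} (p2, p3) contributes 0 new; branch {p3=T, p4=T} (p1, p2) contributes 0 new; branch {p1=T, p4=T} (p2, p3) contributes 0 new; branch {p1=T, p2=T, p3=T} (p4) contributes 1 new; branch {p1=T, p4=T} (p2, p3) contributes 0 new; branch {p1=T, p3=T} (p2, p4) contributes 1 new. Total: 10.

10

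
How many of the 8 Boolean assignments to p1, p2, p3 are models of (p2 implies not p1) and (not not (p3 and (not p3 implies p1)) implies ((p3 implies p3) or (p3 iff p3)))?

6

Initial set: {((p2 implies not p1) and (not not (p3 and (not p3 implies p1)) implies ((p3 implies p3) or (p3 iff p3))))}.
((p2 implies not p1) and (not not (p3 and (not p3 implies p1)) implies ((p3 implies p3) or (p3 iff p3)))): α-rule — add (p2 implies not p1), (not not (p3 and (not p3 implies p1)) implies ((p3 implies p3) or (p3 iff p3))).
(p2 implies not p1): β-rule — branch into not p2  //  not p1.
  branch 1 (add not p2):
    (not not (p3 and (not p3 implies p1)) implies ((p3 implies p3) or (p3 iff p3))): β-rule — branch into not not not (p3 and (not p3 implies p1))  //  ((p3 implies p3) or (p3 iff p3)).
      branch 1.1 (add not not not (p3 and (not p3 implies p1))):
        not not not (p3 and (not p3 implies p1)): drop double negation, giving not (p3 and (not p3 implies p1)).
        not (p3 and (not p3 implies p1)): β-rule — branch into not p3  //  not (not p3 implies p1).
          branch 1.1.1 (add not p3):
            ○ open, literals {p2=0, p3=0}.
          branch 1.1.2 (add not (not p3 implies p1)):
            not (not p3 implies p1): α-rule — add not p3, not p1.
            ○ open, literals {p1=0, p2=0, p3=0}.
      branch 1.2 (add ((p3 implies p3) or (p3 iff p3))):
        ((p3 implies p3) or (p3 iff p3)): β-rule — branch into (p3 implies p3)  //  (p3 iff p3).
          branch 1.2.1 (add (p3 implies p3)):
            (p3 implies p3): β-rule — branch into not p3  //  p3.
              branch 1.2.1.1 (add not p3):
                ○ open, literals {p2=0, p3=0}.
              branch 1.2.1.2 (add p3):
                ○ open, literals {p2=0, p3=1}.
          branch 1.2.2 (add (p3 iff p3)):
            (p3 iff p3): β-rule — branch into p3, p3  //  not p3, not p3.
              branch 1.2.2.1 (add p3, p3):
                ○ open, literals {p2=0, p3=1}.
              branch 1.2.2.2 (add not p3, not p3):
                ○ open, literals {p2=0, p3=0}.
  branch 2 (add not p1):
    (not not (p3 and (not p3 implies p1)) implies ((p3 implies p3) or (p3 iff p3))): β-rule — branch into not not not (p3 and (not p3 implies p1))  //  ((p3 implies p3) or (p3 iff p3)).
      branch 2.1 (add not not not (p3 and (not p3 implies p1))):
        not not not (p3 and (not p3 implies p1)): drop double negation, giving not (p3 and (not p3 implies p1)).
        not (p3 and (not p3 implies p1)): β-rule — branch into not p3  //  not (not p3 implies p1).
          branch 2.1.1 (add not p3):
            ○ open, literals {p1=0, p3=0}.
          branch 2.1.2 (add not (not p3 implies p1)):
            not (not p3 implies p1): α-rule — add not p3, not p1.
            ○ open, literals {p1=0, p3=0}.
      branch 2.2 (add ((p3 implies p3) or (p3 iff p3))):
        ((p3 implies p3) or (p3 iff p3)): β-rule — branch into (p3 implies p3)  //  (p3 iff p3).
          branch 2.2.1 (add (p3 implies p3)):
            (p3 implies p3): β-rule — branch into not p3  //  p3.
              branch 2.2.1.1 (add not p3):
                ○ open, literals {p1=0, p3=0}.
              branch 2.2.1.2 (add p3):
                ○ open, literals {p1=0, p3=1}.
          branch 2.2.2 (add (p3 iff p3)):
            (p3 iff p3): β-rule — branch into p3, p3  //  not p3, not p3.
              branch 2.2.2.1 (add p3, p3):
                ○ open, literals {p1=0, p3=1}.
              branch 2.2.2.2 (add not p3, not p3):
                ○ open, literals {p1=0, p3=0}.
0 branches closed, 12 open.
Each open branch fixes some atoms; the unmentioned ones are free. Counting distinct full assignments: branch {p2=0, p3=0} (p1) contributes 2 new; branch {p1=0, p2=0, p3=0} (none free) contributes 0 new; branch {p2=0, p3=0} (p1) contributes 0 new; branch {p2=0, p3=1} (p1) contributes 2 new; branch {p2=0, p3=1} (p1) contributes 0 new; branch {p2=0, p3=0} (p1) contributes 0 new; branch {p1=0, p3=0} (p2) contributes 1 new; branch {p1=0, p3=0} (p2) contributes 0 new; branch {p1=0, p3=0} (p2) contributes 0 new; branch {p1=0, p3=1} (p2) contributes 1 new; branch {p1=0, p3=1} (p2) contributes 0 new; branch {p1=0, p3=0} (p2) contributes 0 new. Total: 6.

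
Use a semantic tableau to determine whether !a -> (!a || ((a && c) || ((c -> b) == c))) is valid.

Valid

Assume the negation and expand:
Initial set: {!(!a -> (!a || ((a && c) || ((c -> b) == c))))}.
!(!a -> (!a || ((a && c) || ((c -> b) == c)))): α-rule — add !a, !(!a || ((a && c) || ((c -> b) == c))).
!(!a || ((a && c) || ((c -> b) == c))): α-rule — add !!a, !((a && c) || ((c -> b) == c)).
× closes — contains both a and !a.
All 1 branch closes.
Every branch closed, so the negation is unsatisfiable and the formula is valid.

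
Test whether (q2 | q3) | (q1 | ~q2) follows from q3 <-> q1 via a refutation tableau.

Initial set: {T (q3 <-> q1); F ((q2 | q3) | (q1 | ~q2))}.
F ((q2 | q3) | (q1 | ~q2)): α-rule — add F (q2 | q3), F (q1 | ~q2).
F (q2 | q3): α-rule — add F q2, F q3.
F (q1 | ~q2): α-rule — add F q1, F ~q2.
× closes — contains both q2 and ~q2.
All 1 branch closes.
Every branch closed, so the premises entail the conclusion.

Yes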